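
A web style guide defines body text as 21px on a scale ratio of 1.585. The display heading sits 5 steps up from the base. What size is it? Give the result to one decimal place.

A modular type scale is a geometric sequence: sizeₙ = base × rⁿ.
21.0 × 1.585⁵ = 21.0 × 10.00337 ≈ 210.07

210.1px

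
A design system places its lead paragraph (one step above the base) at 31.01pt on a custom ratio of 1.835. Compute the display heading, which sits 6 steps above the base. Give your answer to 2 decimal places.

Moving from step +1 to step +6 is 5 steps up, so multiply by r⁵.
31.01 × 1.835⁵ = 31.01 × 20.80560 ≈ 645.182

645.18pt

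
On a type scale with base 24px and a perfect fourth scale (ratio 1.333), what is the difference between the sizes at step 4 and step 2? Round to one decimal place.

Step 2: 24.0 × 1.333² = 42.645px
Step 4: 24.0 × 1.333⁴ = 75.776px
Difference: 75.776 − 42.645 = 33.131px

33.1px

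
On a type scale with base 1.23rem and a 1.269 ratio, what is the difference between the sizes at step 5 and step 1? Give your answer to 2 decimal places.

2.49rem

Step 1: 1.23 × 1.269 = 1.5609rem
Step 5: 1.23 × 1.269⁵ = 4.0477rem
Difference: 4.0477 − 1.5609 = 2.4868rem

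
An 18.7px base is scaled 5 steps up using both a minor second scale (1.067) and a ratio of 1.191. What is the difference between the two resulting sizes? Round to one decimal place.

19.0px

Minor second: 18.7 × 1.067⁵ = 25.862px
At 1.191: 18.7 × 1.191⁵ = 44.813px
Difference: 44.813 − 25.862 = 18.951px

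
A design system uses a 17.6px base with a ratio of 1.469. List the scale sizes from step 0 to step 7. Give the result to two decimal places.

Step 0: 17.6px
Step 1: 17.6 × 1.469 = 25.85
Step 2: 17.6 × 1.469² = 37.98
Step 3: 17.6 × 1.469³ = 55.79
Step 4: 17.6 × 1.469⁴ = 81.96
Step 5: 17.6 × 1.469⁵ = 120.40
Step 6: 17.6 × 1.469⁶ = 176.87
Step 7: 17.6 × 1.469⁷ = 259.82

17.60px, 25.85px, 37.98px, 55.79px, 81.96px, 120.40px, 176.87px, 259.82px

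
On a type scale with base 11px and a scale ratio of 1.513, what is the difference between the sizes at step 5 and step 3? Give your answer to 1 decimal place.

Step 3: 11.0 × 1.513³ = 38.099px
Step 5: 11.0 × 1.513⁵ = 87.214px
Difference: 87.214 − 38.099 = 49.115px

49.1px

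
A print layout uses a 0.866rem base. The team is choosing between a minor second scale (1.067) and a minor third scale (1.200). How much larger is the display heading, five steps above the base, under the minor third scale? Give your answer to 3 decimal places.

Minor second: 0.866 × 1.067⁵ = 1.19768rem
Minor third: 0.866 × 1.200⁵ = 2.15489rem
Difference: 2.15489 − 1.19768 = 0.95721rem

0.957rem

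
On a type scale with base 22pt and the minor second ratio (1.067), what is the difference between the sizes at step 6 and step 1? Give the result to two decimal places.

Step 1: 22.0 × 1.067 = 23.4740pt
Step 6: 22.0 × 1.067⁶ = 32.4645pt
Difference: 32.4645 − 23.4740 = 8.9905pt

8.99pt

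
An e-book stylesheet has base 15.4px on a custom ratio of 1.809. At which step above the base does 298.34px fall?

5

1.809ⁿ = 298.34 / 15.4 = 19.3727
n = ln(19.3727) / ln(1.809) = 2.9639 / 0.5928 ≈ 5.00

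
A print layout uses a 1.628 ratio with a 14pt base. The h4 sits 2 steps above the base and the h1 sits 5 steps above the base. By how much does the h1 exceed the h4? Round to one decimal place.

123.0pt

Step 2: 14.0 × 1.628² = 37.105pt
Step 5: 14.0 × 1.628⁵ = 160.103pt
Difference: 160.103 − 37.105 = 122.998pt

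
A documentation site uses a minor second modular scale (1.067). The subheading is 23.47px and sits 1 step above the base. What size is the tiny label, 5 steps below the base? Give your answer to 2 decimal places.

15.90px

Moving from step +1 to step -5 is 6 steps down, so divide by r⁶.
23.47 ÷ 1.067⁶ = 23.47 ÷ 1.47566 ≈ 15.905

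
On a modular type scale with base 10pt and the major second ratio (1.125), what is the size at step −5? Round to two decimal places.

5.55pt

10.0 ÷ 1.125⁵ = 10.0 ÷ 1.80203 ≈ 5.55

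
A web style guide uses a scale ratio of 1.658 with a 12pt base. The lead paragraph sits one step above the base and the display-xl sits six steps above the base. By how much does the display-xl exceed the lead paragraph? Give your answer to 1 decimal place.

Step 1: 12.0 × 1.658 = 19.896pt
Step 6: 12.0 × 1.658⁶ = 249.281pt
Difference: 249.281 − 19.896 = 229.385pt

229.4pt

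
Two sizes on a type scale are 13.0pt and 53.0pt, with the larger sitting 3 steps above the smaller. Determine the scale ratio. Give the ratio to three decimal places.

1.598

The ratio satisfies 13.0 × r³ = 53.0, so r = (53.0 / 13.0)^(1/3).
r = 4.0769^(1/3) ≈ 1.5975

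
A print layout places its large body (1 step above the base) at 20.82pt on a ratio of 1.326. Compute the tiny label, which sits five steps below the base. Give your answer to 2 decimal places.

20.82 ÷ 1.326⁶ = 20.82 ÷ 5.43577 ≈ 3.830

3.83pt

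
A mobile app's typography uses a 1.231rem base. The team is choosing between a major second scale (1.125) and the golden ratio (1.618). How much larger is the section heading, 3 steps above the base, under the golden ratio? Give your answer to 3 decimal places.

Major second: 1.231 × 1.125³ = 1.75273rem
Golden ratio: 1.231 × 1.618³ = 5.21427rem
Difference: 5.21427 − 1.75273 = 3.46154rem

3.462rem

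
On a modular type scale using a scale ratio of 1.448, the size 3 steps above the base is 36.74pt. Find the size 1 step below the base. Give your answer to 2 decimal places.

8.36pt

36.74 ÷ 1.448⁴ = 36.74 ÷ 4.39617 ≈ 8.357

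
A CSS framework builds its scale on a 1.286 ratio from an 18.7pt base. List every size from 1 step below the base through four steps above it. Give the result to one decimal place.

14.5pt, 18.7pt, 24.0pt, 30.9pt, 39.8pt, 51.1pt

Step -1: 18.7 ÷ 1.286 = 14.5
Step 0: 18.7pt
Step 1: 18.7 × 1.286 = 24.0
Step 2: 18.7 × 1.286² = 30.9
Step 3: 18.7 × 1.286³ = 39.8
Step 4: 18.7 × 1.286⁴ = 51.1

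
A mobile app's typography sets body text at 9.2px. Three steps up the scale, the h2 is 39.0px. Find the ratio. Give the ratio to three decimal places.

r³ = 39.0 / 9.2, so r = (39.0/9.2)^(1/3).
r = 4.2391^(1/3) ≈ 1.6184

1.618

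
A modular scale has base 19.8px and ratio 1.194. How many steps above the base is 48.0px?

1.194ⁿ = 48.0 / 19.8 = 2.4242
n = ln(2.4242) / ln(1.194) = 0.8855 / 0.1773 ≈ 4.99

5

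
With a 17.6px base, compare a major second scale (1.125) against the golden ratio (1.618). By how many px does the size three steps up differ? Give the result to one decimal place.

Major second: 17.6 × 1.125³ = 25.059px
Golden ratio: 17.6 × 1.618³ = 74.550px
Difference: 74.550 − 25.059 = 49.491px

49.5px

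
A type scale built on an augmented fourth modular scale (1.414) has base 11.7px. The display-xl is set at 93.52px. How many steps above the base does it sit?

1.414ⁿ = 93.52 / 11.7 = 7.9932
n = ln(7.9932) / ln(1.414) = 2.0786 / 0.3464 ≈ 6.00

6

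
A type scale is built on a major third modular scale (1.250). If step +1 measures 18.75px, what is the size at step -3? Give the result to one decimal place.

The gap is -3 − (1) = -4 steps, so the factor is 1.250^-4.
18.75 ÷ 1.250⁴ = 18.75 ÷ 2.44141 ≈ 7.680

7.7px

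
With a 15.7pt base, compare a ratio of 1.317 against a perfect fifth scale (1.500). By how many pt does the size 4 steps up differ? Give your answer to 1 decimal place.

At 1.317: 15.7 × 1.317⁴ = 47.233pt
Perfect fifth: 15.7 × 1.500⁴ = 79.481pt
Difference: 79.481 − 47.233 = 32.248pt

32.2pt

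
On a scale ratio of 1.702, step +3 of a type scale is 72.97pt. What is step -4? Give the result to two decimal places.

1.76pt

72.97 ÷ 1.702⁷ = 72.97 ÷ 41.37299 ≈ 1.764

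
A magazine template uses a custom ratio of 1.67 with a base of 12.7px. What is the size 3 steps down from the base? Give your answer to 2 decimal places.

2.73px

12.7 ÷ 1.67³ = 12.7 ÷ 4.65746 ≈ 2.73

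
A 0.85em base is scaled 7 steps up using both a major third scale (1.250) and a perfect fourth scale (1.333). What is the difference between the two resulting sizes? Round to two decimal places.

2.30em

Major third: 0.85 × 1.250⁷ = 4.0531em
Perfect fourth: 0.85 × 1.333⁷ = 6.3567em
Difference: 6.3567 − 4.0531 = 2.3036em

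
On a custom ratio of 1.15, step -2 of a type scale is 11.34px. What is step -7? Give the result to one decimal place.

5.6px

The gap is -7 − (-2) = -5 steps, so the factor is 1.15^-5.
11.34 ÷ 1.15⁵ = 11.34 ÷ 2.01136 ≈ 5.638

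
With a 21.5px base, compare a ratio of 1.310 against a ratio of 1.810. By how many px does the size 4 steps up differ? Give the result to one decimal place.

167.4px

At 1.310: 21.5 × 1.310⁴ = 63.317px
At 1.810: 21.5 × 1.810⁴ = 230.756px
Difference: 230.756 − 63.317 = 167.439px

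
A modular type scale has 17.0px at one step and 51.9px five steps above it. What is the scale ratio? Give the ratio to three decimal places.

r⁵ = 51.9 / 17.0, so r = (51.9/17.0)^(1/5).
r = 3.0529^(1/5) ≈ 1.2501

1.250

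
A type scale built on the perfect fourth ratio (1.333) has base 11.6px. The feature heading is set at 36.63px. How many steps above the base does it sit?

4

1.333ⁿ = 36.63 / 11.6 = 3.1578
n = ln(3.1578) / ln(1.333) = 1.1499 / 0.2874 ≈ 4.00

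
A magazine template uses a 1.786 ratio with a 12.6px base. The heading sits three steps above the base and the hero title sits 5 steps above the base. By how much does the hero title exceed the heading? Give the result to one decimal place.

157.2px

Step 3: 12.6 × 1.786³ = 71.782px
Step 5: 12.6 × 1.786⁵ = 228.970px
Difference: 228.970 − 71.782 = 157.188px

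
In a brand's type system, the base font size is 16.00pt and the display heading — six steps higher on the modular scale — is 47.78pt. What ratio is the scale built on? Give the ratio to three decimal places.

1.200

The ratio satisfies 16.00 × r⁶ = 47.78, so r = (47.78 / 16.00)^(1/6).
r = 2.9863^(1/6) ≈ 1.2000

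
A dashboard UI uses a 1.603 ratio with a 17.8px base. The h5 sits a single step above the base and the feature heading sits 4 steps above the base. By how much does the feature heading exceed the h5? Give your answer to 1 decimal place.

Step 1: 17.8 × 1.603 = 28.533px
Step 4: 17.8 × 1.603⁴ = 117.531px
Difference: 117.531 − 28.533 = 88.998px

89.0px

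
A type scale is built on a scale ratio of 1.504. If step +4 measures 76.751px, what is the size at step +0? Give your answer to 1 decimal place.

The gap is 0 − (4) = -4 steps, so the factor is 1.504^-4.
76.751 ÷ 1.504⁴ = 76.751 ÷ 5.11672 ≈ 15.000

15.0px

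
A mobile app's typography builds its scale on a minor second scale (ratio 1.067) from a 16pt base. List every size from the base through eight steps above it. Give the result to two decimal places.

16.00pt, 17.07pt, 18.22pt, 19.44pt, 20.74pt, 22.13pt, 23.61pt, 25.19pt, 26.88pt

Step 0: 16pt
Step 1: 16.0 × 1.067 = 17.07
Step 2: 16.0 × 1.067² = 18.22
Step 3: 16.0 × 1.067³ = 19.44
Step 4: 16.0 × 1.067⁴ = 20.74
Step 5: 16.0 × 1.067⁵ = 22.13
Step 6: 16.0 × 1.067⁶ = 23.61
Step 7: 16.0 × 1.067⁷ = 25.19
Step 8: 16.0 × 1.067⁸ = 26.88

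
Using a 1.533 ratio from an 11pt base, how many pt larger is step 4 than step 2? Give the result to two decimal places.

Step 2: 11.0 × 1.533² = 25.8510pt
Step 4: 11.0 × 1.533⁴ = 60.7521pt
Difference: 60.7521 − 25.8510 = 34.9011pt

34.90pt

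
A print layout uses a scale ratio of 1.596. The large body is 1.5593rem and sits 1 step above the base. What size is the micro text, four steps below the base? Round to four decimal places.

Moving from step +1 to step -4 is 5 steps down, so divide by r⁵.
1.5593 ÷ 1.596⁵ = 1.5593 ÷ 10.35534 ≈ 0.1506

0.1506rem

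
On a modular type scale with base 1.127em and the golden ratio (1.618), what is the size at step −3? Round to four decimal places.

0.2661em

Every step multiplies by the scale ratio.
1.127 ÷ 1.618³ = 1.127 ÷ 4.23580 ≈ 0.2661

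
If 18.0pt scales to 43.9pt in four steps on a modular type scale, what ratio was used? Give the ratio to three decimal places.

The ratio satisfies 18.0 × r⁴ = 43.9, so r = (43.9 / 18.0)^(1/4).
r = 2.4389^(1/4) ≈ 1.2497

1.250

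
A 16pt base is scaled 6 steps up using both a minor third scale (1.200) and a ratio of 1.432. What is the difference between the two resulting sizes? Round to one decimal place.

90.2pt

Minor third: 16.0 × 1.200⁶ = 47.776pt
At 1.432: 16.0 × 1.432⁶ = 137.968pt
Difference: 137.968 − 47.776 = 90.192pt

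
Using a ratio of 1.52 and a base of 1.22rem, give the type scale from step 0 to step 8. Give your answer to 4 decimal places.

1.2200rem, 1.8544rem, 2.8187rem, 4.2844rem, 6.5123rem, 9.8987rem, 15.0460rem, 22.8699rem, 34.7623rem

Step 0: 1.22rem
Step 1: 1.22 × 1.52 = 1.8544
Step 2: 1.22 × 1.52² = 2.8187
Step 3: 1.22 × 1.52³ = 4.2844
Step 4: 1.22 × 1.52⁴ = 6.5123
Step 5: 1.22 × 1.52⁵ = 9.8987
Step 6: 1.22 × 1.52⁶ = 15.0460
Step 7: 1.22 × 1.52⁷ = 22.8699
Step 8: 1.22 × 1.52⁸ = 34.7623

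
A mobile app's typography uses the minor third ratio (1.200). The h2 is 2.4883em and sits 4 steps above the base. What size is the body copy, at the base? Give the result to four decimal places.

Moving from step +4 to step +0 is 4 steps down, so divide by r⁴.
2.4883 ÷ 1.200⁴ = 2.4883 ÷ 2.07360 ≈ 1.2000

1.2000em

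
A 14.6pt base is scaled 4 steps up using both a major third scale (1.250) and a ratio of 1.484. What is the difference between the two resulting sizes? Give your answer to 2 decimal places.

35.16pt

Major third: 14.6 × 1.250⁴ = 35.6445pt
At 1.484: 14.6 × 1.484⁴ = 70.8090pt
Difference: 70.8090 − 35.6445 = 35.1645pt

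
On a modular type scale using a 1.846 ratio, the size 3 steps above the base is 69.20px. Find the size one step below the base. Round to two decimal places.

5.96px

The gap is -1 − (3) = -4 steps, so the factor is 1.846^-4.
69.20 ÷ 1.846⁴ = 69.20 ÷ 11.61253 ≈ 5.959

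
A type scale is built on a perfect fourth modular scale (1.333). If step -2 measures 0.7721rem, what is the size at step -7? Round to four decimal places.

The gap is -7 − (-2) = -5 steps, so the factor is 1.333^-5.
0.7721 ÷ 1.333⁵ = 0.7721 ÷ 4.20873 ≈ 0.1835

0.1835rem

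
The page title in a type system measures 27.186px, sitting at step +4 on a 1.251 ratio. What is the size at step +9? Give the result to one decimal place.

83.3px

27.186 × 1.251⁵ = 27.186 × 3.06398 ≈ 83.297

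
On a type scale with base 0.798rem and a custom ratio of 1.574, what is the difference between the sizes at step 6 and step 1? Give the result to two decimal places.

Step 1: 0.798 × 1.574 = 1.2561rem
Step 6: 0.798 × 1.574⁶ = 12.1348rem
Difference: 12.1348 − 1.2561 = 10.8787rem

10.88rem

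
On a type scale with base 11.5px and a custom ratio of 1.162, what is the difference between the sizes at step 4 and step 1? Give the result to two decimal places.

7.60px

Step 1: 11.5 × 1.162 = 13.3630px
Step 4: 11.5 × 1.162⁴ = 20.9663px
Difference: 20.9663 − 13.3630 = 7.6033px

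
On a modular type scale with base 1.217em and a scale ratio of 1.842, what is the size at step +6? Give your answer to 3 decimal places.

47.537em

A modular type scale is a geometric sequence: sizeₙ = base × rⁿ.
1.217 × 1.842⁶ = 1.217 × 39.06050 ≈ 47.537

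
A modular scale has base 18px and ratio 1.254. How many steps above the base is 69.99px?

6

1.254ⁿ = 69.99 / 18 = 3.8883
n = ln(3.8883) / ln(1.254) = 1.3580 / 0.2263 ≈ 6.00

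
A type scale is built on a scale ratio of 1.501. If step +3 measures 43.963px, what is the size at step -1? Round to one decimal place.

Moving from step +3 to step -1 is 4 steps down, so divide by r⁴.
43.963 ÷ 1.501⁴ = 43.963 ÷ 5.07601 ≈ 8.661

8.7px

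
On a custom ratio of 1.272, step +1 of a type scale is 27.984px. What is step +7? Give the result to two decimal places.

27.984 × 1.272⁶ = 27.984 × 4.23568 ≈ 118.531

118.53px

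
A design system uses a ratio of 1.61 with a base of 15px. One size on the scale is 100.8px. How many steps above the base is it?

4

1.61ⁿ = 100.8 / 15 = 6.7200
n = ln(6.7200) / ln(1.61) = 1.9051 / 0.4762 ≈ 4.00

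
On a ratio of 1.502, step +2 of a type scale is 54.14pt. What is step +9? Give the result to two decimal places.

The gap is 9 − (2) = 7 steps, so the factor is 1.502^7.
54.14 × 1.502⁷ = 54.14 × 17.24605 ≈ 933.701

933.70pt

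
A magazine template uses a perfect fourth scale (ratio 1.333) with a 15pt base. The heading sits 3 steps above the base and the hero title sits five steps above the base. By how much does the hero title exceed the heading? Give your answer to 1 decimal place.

Step 3: 15.0 × 1.333³ = 35.529pt
Step 5: 15.0 × 1.333⁵ = 63.131pt
Difference: 63.131 − 35.529 = 27.602pt

27.6pt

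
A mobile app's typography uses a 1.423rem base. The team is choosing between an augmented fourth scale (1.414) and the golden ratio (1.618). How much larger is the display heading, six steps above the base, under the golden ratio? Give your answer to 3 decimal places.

Augmented fourth: 1.423 × 1.414⁶ = 11.37369rem
Golden ratio: 1.423 × 1.618⁶ = 25.53148rem
Difference: 25.53148 − 11.37369 = 14.15779rem

14.158rem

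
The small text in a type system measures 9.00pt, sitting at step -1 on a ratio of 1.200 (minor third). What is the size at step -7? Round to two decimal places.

3.01pt

Moving from step -1 to step -7 is 6 steps down, so divide by r⁶.
9.00 ÷ 1.200⁶ = 9.00 ÷ 2.98598 ≈ 3.014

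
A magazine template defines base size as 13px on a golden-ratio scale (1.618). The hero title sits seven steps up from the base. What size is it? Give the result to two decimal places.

377.39px

A modular type scale is a geometric sequence: sizeₙ = base × rⁿ.
13.0 × 1.618⁷ = 13.0 × 29.03017 ≈ 377.39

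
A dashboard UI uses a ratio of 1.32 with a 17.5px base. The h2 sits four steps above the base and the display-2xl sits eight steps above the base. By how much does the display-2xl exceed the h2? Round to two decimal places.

108.17px

Step 4: 17.5 × 1.32⁴ = 53.1293px
Step 8: 17.5 × 1.32⁸ = 161.2982px
Difference: 161.2982 − 53.1293 = 108.1689px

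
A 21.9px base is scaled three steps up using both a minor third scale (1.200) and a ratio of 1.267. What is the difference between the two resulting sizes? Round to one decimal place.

Minor third: 21.9 × 1.200³ = 37.843px
At 1.267: 21.9 × 1.267³ = 44.542px
Difference: 44.542 − 37.843 = 6.699px

6.7px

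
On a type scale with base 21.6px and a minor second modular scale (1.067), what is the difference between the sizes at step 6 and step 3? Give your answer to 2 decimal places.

Step 3: 21.6 × 1.067³ = 26.2390px
Step 6: 21.6 × 1.067⁶ = 31.8743px
Difference: 31.8743 − 26.2390 = 5.6353px

5.64px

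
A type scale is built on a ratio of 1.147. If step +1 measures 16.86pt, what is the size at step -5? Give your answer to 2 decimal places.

16.86 ÷ 1.147⁶ = 16.86 ÷ 2.27709 ≈ 7.404

7.40pt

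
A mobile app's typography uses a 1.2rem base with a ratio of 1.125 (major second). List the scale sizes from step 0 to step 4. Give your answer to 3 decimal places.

Step 0: 1.2rem
Step 1: 1.2 × 1.125 = 1.350
Step 2: 1.2 × 1.125² = 1.519
Step 3: 1.2 × 1.125³ = 1.709
Step 4: 1.2 × 1.125⁴ = 1.922

1.200rem, 1.350rem, 1.519rem, 1.709rem, 1.922rem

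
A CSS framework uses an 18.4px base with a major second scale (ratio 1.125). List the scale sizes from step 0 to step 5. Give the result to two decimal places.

18.40px, 20.70px, 23.29px, 26.20px, 29.47px, 33.16px

Step 0: 18.4px
Step 1: 18.4 × 1.125 = 20.70
Step 2: 18.4 × 1.125² = 23.29
Step 3: 18.4 × 1.125³ = 26.20
Step 4: 18.4 × 1.125⁴ = 29.47
Step 5: 18.4 × 1.125⁵ = 33.16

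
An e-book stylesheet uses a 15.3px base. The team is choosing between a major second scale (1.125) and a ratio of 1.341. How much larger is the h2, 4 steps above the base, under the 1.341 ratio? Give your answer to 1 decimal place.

Major second: 15.3 × 1.125⁴ = 24.508px
At 1.341: 15.3 × 1.341⁴ = 49.477px
Difference: 49.477 − 24.508 = 24.969px

25.0px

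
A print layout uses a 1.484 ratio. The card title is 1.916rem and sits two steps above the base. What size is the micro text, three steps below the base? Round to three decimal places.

Moving from step +2 to step -3 is 5 steps down, so divide by r⁵.
1.916 ÷ 1.484⁵ = 1.916 ÷ 7.19730 ≈ 0.266

0.266rem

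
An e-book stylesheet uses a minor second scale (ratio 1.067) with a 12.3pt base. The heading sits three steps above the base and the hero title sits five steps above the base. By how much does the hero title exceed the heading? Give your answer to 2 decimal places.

Step 3: 12.3 × 1.067³ = 14.9416pt
Step 5: 12.3 × 1.067⁵ = 17.0109pt
Difference: 17.0109 − 14.9416 = 2.0693pt

2.07pt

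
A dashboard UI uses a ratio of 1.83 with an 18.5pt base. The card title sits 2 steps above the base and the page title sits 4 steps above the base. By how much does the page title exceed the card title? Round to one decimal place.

Step 2: 18.5 × 1.83² = 61.955pt
Step 4: 18.5 × 1.83⁴ = 207.480pt
Difference: 207.480 − 61.955 = 145.525pt

145.5pt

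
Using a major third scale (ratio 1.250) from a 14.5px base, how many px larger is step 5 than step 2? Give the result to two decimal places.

Step 2: 14.5 × 1.250² = 22.6562px
Step 5: 14.5 × 1.250⁵ = 44.2505px
Difference: 44.2505 − 22.6562 = 21.5943px

21.59px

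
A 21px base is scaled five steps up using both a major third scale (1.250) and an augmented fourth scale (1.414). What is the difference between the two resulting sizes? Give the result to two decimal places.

Major third: 21.0 × 1.250⁵ = 64.0869px
Augmented fourth: 21.0 × 1.414⁵ = 118.7043px
Difference: 118.7043 − 64.0869 = 54.6174px

54.62px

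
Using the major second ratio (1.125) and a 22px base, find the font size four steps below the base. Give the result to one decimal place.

13.7px

22.0 ÷ 1.125⁴ = 22.0 ÷ 1.60181 ≈ 13.73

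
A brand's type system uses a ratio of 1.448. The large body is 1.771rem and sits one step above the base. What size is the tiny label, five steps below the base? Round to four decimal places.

Moving from step +1 to step -5 is 6 steps down, so divide by r⁶.
1.771 ÷ 1.448⁶ = 1.771 ÷ 9.21746 ≈ 0.1921

0.1921rem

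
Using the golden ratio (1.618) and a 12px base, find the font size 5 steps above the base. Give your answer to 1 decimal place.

Every step multiplies by the scale ratio.
12.0 × 1.618⁵ = 12.0 × 11.08901 ≈ 133.07

133.1px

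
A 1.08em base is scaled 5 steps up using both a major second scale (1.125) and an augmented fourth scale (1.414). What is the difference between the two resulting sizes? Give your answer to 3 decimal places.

Major second: 1.08 × 1.125⁵ = 1.94620em
Augmented fourth: 1.08 × 1.414⁵ = 6.10479em
Difference: 6.10479 − 1.94620 = 4.15859em

4.159em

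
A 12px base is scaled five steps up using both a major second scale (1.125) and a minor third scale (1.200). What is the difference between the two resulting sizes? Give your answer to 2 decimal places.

Major second: 12.0 × 1.125⁵ = 21.6244px
Minor third: 12.0 × 1.200⁵ = 29.8598px
Difference: 29.8598 − 21.6244 = 8.2354px

8.24px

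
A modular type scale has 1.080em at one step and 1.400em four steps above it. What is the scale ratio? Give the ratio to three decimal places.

The ratio satisfies 1.080 × r⁴ = 1.400, so r = (1.400 / 1.080)^(1/4).
r = 1.2963^(1/4) ≈ 1.0670

1.067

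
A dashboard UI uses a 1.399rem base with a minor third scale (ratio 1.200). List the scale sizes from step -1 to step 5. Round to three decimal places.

Step -1: 1.399 ÷ 1.200 = 1.166
Step 0: 1.399rem
Step 1: 1.399 × 1.200 = 1.679
Step 2: 1.399 × 1.200² = 2.015
Step 3: 1.399 × 1.200³ = 2.417
Step 4: 1.399 × 1.200⁴ = 2.901
Step 5: 1.399 × 1.200⁵ = 3.481

1.166rem, 1.399rem, 1.679rem, 2.015rem, 2.417rem, 2.901rem, 3.481rem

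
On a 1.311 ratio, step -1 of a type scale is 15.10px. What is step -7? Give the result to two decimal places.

Moving from step -1 to step -7 is 6 steps down, so divide by r⁶.
15.10 ÷ 1.311⁶ = 15.10 ÷ 5.07711 ≈ 2.974

2.97px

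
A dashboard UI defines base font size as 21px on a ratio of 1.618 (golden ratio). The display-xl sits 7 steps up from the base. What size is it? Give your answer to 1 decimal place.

21.0 × 1.618⁷ = 21.0 × 29.03017 ≈ 609.63

609.6px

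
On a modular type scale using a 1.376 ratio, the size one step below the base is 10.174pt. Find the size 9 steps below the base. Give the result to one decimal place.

0.8pt

10.174 ÷ 1.376⁸ = 10.174 ÷ 12.85131 ≈ 0.792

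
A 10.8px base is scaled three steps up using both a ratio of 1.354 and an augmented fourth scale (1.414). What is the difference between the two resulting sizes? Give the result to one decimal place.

At 1.354: 10.8 × 1.354³ = 26.809px
Augmented fourth: 10.8 × 1.414³ = 30.533px
Difference: 30.533 − 26.809 = 3.724px

3.7px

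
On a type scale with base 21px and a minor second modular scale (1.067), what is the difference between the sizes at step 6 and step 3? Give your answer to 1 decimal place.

5.5px

Step 3: 21.0 × 1.067³ = 25.510px
Step 6: 21.0 × 1.067⁶ = 30.989px
Difference: 30.989 − 25.510 = 5.479px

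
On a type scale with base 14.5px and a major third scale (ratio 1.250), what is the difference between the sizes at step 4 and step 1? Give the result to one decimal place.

17.3px

Step 1: 14.5 × 1.250 = 18.125px
Step 4: 14.5 × 1.250⁴ = 35.400px
Difference: 35.400 − 18.125 = 17.275px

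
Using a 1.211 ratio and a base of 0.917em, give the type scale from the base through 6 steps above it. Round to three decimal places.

Step 0: 0.917em
Step 1: 0.917 × 1.211 = 1.110
Step 2: 0.917 × 1.211² = 1.345
Step 3: 0.917 × 1.211³ = 1.629
Step 4: 0.917 × 1.211⁴ = 1.972
Step 5: 0.917 × 1.211⁵ = 2.388
Step 6: 0.917 × 1.211⁶ = 2.892

0.917em, 1.110em, 1.345em, 1.629em, 1.972em, 2.388em, 2.892em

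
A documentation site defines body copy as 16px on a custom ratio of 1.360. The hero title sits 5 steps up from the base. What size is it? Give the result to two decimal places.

74.44px

16.0 × 1.360⁵ = 16.0 × 4.65259 ≈ 74.44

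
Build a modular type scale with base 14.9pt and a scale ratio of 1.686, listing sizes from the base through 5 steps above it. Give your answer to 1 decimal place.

14.9pt, 25.1pt, 42.4pt, 71.4pt, 120.4pt, 203.0pt

Step 0: 14.9pt
Step 1: 14.9 × 1.686 = 25.1
Step 2: 14.9 × 1.686² = 42.4
Step 3: 14.9 × 1.686³ = 71.4
Step 4: 14.9 × 1.686⁴ = 120.4
Step 5: 14.9 × 1.686⁵ = 203.0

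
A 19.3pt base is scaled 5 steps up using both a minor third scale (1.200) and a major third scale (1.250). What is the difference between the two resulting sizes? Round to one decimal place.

10.9pt

Minor third: 19.3 × 1.200⁵ = 48.025pt
Major third: 19.3 × 1.250⁵ = 58.899pt
Difference: 58.899 − 48.025 = 10.874pt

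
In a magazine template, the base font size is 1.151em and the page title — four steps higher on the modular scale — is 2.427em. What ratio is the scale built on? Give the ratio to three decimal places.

1.205

The ratio satisfies 1.151 × r⁴ = 2.427, so r = (2.427 / 1.151)^(1/4).
r = 2.1086^(1/4) ≈ 1.2050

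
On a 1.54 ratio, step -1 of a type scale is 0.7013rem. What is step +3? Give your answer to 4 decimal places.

Moving from step -1 to step +3 is 4 steps up, so multiply by r⁴.
0.7013 × 1.54⁴ = 0.7013 × 5.62449 ≈ 3.9445

3.9445rem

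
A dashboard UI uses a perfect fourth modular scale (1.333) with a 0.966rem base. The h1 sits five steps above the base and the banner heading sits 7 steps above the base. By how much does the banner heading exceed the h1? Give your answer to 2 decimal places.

Step 5: 0.966 × 1.333⁵ = 4.0656rem
Step 7: 0.966 × 1.333⁷ = 7.2242rem
Difference: 7.2242 − 4.0656 = 3.1586rem

3.16rem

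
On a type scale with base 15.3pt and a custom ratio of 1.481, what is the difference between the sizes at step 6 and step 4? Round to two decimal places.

87.84pt

Step 4: 15.3 × 1.481⁴ = 73.6057pt
Step 6: 15.3 × 1.481⁶ = 161.4440pt
Difference: 161.4440 − 73.6057 = 87.8383pt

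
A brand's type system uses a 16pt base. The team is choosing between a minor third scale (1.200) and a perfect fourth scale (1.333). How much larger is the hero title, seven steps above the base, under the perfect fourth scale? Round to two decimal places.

Minor third: 16.0 × 1.200⁷ = 57.3309pt
Perfect fourth: 16.0 × 1.333⁷ = 119.6550pt
Difference: 119.6550 − 57.3309 = 62.3241pt

62.32pt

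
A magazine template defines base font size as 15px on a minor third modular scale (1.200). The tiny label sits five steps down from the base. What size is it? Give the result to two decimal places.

6.03px

A modular type scale is a geometric sequence: sizeₙ = base × rⁿ.
15.0 ÷ 1.200⁵ = 15.0 ÷ 2.48832 ≈ 6.03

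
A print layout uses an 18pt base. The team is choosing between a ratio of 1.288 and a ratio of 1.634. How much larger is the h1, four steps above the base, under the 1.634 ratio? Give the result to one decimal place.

78.8pt

At 1.288: 18.0 × 1.288⁴ = 49.538pt
At 1.634: 18.0 × 1.634⁴ = 128.316pt
Difference: 128.316 − 49.538 = 78.778pt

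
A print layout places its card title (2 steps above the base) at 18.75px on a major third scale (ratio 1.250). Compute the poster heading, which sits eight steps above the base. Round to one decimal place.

Moving from step +2 to step +8 is 6 steps up, so multiply by r⁶.
18.75 × 1.250⁶ = 18.75 × 3.81470 ≈ 71.526

71.5px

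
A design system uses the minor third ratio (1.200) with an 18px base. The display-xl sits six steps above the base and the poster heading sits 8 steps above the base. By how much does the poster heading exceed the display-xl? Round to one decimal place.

Step 6: 18.0 × 1.200⁶ = 53.748px
Step 8: 18.0 × 1.200⁸ = 77.397px
Difference: 77.397 − 53.748 = 23.649px

23.6px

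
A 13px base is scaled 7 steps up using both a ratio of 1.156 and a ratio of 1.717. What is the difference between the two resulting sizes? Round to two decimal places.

536.06px

At 1.156: 13.0 × 1.156⁷ = 35.8631px
At 1.717: 13.0 × 1.717⁷ = 571.9202px
Difference: 571.9202 − 35.8631 = 536.0571px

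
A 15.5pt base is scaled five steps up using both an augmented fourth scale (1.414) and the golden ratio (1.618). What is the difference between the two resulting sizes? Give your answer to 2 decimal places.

84.26pt

Augmented fourth: 15.5 × 1.414⁵ = 87.6151pt
Golden ratio: 15.5 × 1.618⁵ = 171.8796pt
Difference: 171.8796 − 87.6151 = 84.2645pt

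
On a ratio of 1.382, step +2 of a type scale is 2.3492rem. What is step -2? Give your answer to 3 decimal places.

0.644rem

2.3492 ÷ 1.382⁴ = 2.3492 ÷ 3.64781 ≈ 0.644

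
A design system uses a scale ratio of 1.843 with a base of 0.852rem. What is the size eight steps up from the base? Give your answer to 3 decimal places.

113.408rem

0.852 × 1.843⁸ = 0.852 × 133.10755 ≈ 113.408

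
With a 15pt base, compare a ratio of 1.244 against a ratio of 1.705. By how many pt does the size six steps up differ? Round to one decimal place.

At 1.244: 15.0 × 1.244⁶ = 55.592pt
At 1.705: 15.0 × 1.705⁶ = 368.500pt
Difference: 368.500 − 55.592 = 312.908pt

312.9pt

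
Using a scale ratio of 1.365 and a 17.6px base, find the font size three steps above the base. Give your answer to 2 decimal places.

44.76px

Each step on a modular scale multiplies by the ratio, so the size n steps from the base is base × ratioⁿ.
17.6 × 1.365³ = 17.6 × 2.54330 ≈ 44.76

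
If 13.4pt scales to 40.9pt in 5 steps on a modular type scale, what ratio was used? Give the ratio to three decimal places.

1.250

The ratio satisfies 13.4 × r⁵ = 40.9, so r = (40.9 / 13.4)^(1/5).
r = 3.0522^(1/5) ≈ 1.2500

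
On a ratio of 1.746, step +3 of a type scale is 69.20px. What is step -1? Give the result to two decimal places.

69.20 ÷ 1.746⁴ = 69.20 ÷ 9.29345 ≈ 7.446

7.45px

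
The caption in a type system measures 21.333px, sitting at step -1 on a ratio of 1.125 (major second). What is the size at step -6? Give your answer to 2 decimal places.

11.84px

21.333 ÷ 1.125⁵ = 21.333 ÷ 1.80203 ≈ 11.838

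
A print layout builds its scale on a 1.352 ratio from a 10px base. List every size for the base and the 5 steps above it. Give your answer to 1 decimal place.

10.0px, 13.5px, 18.3px, 24.7px, 33.4px, 45.2px

Step 0: 10px
Step 1: 10.0 × 1.352 = 13.5
Step 2: 10.0 × 1.352² = 18.3
Step 3: 10.0 × 1.352³ = 24.7
Step 4: 10.0 × 1.352⁴ = 33.4
Step 5: 10.0 × 1.352⁵ = 45.2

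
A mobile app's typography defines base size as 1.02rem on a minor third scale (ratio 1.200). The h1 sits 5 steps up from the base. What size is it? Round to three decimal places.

A modular type scale is a geometric sequence: sizeₙ = base × rⁿ.
1.02 × 1.200⁵ = 1.02 × 2.48832 ≈ 2.538

2.538rem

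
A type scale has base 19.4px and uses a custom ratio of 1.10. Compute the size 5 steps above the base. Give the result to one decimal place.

19.4 × 1.10⁵ = 19.4 × 1.61051 ≈ 31.24

31.2px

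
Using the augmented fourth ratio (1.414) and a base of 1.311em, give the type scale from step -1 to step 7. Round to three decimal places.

Step -1: 1.311 ÷ 1.414 = 0.927
Step 0: 1.311em
Step 1: 1.311 × 1.414 = 1.854
Step 2: 1.311 × 1.414² = 2.621
Step 3: 1.311 × 1.414³ = 3.706
Step 4: 1.311 × 1.414⁴ = 5.241
Step 5: 1.311 × 1.414⁵ = 7.411
Step 6: 1.311 × 1.414⁶ = 10.479
Step 7: 1.311 × 1.414⁷ = 14.817

0.927em, 1.311em, 1.854em, 2.621em, 3.706em, 5.241em, 7.411em, 10.479em, 14.817em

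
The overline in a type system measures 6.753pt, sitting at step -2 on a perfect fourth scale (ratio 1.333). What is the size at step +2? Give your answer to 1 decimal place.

21.3pt

Moving from step -2 to step +2 is 4 steps up, so multiply by r⁴.
6.753 × 1.333⁴ = 6.753 × 3.15733 ≈ 21.321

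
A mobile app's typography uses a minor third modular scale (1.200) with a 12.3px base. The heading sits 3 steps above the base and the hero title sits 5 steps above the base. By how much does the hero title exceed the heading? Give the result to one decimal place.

Step 3: 12.3 × 1.200³ = 21.254px
Step 5: 12.3 × 1.200⁵ = 30.606px
Difference: 30.606 − 21.254 = 9.352px

9.4px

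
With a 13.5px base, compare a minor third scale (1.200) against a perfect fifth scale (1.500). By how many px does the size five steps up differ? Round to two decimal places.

68.92px

Minor third: 13.5 × 1.200⁵ = 33.5923px
Perfect fifth: 13.5 × 1.500⁵ = 102.5156px
Difference: 102.5156 − 33.5923 = 68.9233px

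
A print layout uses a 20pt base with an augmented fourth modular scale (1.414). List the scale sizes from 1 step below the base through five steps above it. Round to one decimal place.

Step -1: 20.0 ÷ 1.414 = 14.1
Step 0: 20pt
Step 1: 20.0 × 1.414 = 28.3
Step 2: 20.0 × 1.414² = 40.0
Step 3: 20.0 × 1.414³ = 56.5
Step 4: 20.0 × 1.414⁴ = 80.0
Step 5: 20.0 × 1.414⁵ = 113.1

14.1pt, 20.0pt, 28.3pt, 40.0pt, 56.5pt, 80.0pt, 113.1pt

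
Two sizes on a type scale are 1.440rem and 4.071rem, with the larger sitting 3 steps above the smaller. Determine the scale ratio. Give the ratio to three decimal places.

1.414

The ratio satisfies 1.440 × r³ = 4.071, so r = (4.071 / 1.440)^(1/3).
r = 2.8271^(1/3) ≈ 1.4140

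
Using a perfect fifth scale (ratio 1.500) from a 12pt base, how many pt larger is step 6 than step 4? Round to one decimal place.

Step 4: 12.0 × 1.500⁴ = 60.750pt
Step 6: 12.0 × 1.500⁶ = 136.688pt
Difference: 136.688 − 60.750 = 75.938pt

75.9pt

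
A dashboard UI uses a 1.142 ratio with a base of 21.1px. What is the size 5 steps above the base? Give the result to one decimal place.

41.0px

A modular type scale is a geometric sequence: sizeₙ = base × rⁿ.
21.1 × 1.142⁵ = 21.1 × 1.94236 ≈ 40.98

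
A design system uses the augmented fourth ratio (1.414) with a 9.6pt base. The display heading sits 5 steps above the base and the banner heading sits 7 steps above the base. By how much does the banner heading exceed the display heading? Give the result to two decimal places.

54.23pt

Step 5: 9.6 × 1.414⁵ = 54.2648pt
Step 7: 9.6 × 1.414⁷ = 108.4968pt
Difference: 108.4968 − 54.2648 = 54.2320pt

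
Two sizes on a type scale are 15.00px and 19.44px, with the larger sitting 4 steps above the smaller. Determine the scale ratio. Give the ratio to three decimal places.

r⁴ = 19.44 / 15.00, so r = (19.44/15.00)^(1/4).
r = 1.2960^(1/4) ≈ 1.0670

1.067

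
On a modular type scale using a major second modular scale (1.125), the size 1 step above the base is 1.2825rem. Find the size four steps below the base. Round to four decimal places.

1.2825 ÷ 1.125⁵ = 1.2825 ÷ 1.80203 ≈ 0.7117

0.7117rem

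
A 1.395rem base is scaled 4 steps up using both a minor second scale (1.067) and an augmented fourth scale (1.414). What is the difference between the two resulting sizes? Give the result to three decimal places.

3.768rem

Minor second: 1.395 × 1.067⁴ = 1.80814rem
Augmented fourth: 1.395 × 1.414⁴ = 5.57663rem
Difference: 5.57663 − 1.80814 = 3.76849rem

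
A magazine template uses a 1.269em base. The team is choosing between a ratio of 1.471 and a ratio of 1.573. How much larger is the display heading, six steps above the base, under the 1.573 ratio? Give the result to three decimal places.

At 1.471: 1.269 × 1.471⁶ = 12.85694em
At 1.573: 1.269 × 1.573⁶ = 19.22357em
Difference: 19.22357 − 12.85694 = 6.36663em

6.367em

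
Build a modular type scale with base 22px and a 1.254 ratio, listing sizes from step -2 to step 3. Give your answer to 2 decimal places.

13.99px, 17.54px, 22.00px, 27.59px, 34.60px, 43.38px

Step -2: 22.0 ÷ 1.254² = 13.99
Step -1: 22.0 ÷ 1.254 = 17.54
Step 0: 22px
Step 1: 22.0 × 1.254 = 27.59
Step 2: 22.0 × 1.254² = 34.60
Step 3: 22.0 × 1.254³ = 43.38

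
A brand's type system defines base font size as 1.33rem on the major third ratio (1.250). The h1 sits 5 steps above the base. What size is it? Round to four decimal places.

Every step multiplies by the scale ratio.
1.33 × 1.250⁵ = 1.33 × 3.05176 ≈ 4.0588

4.0588rem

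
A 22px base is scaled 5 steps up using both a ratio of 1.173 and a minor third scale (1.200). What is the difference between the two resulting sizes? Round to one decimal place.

5.9px

At 1.173: 22.0 × 1.173⁵ = 48.855px
Minor third: 22.0 × 1.200⁵ = 54.743px
Difference: 54.743 − 48.855 = 5.888px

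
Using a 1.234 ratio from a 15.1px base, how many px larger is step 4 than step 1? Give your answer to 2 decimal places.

Step 1: 15.1 × 1.234 = 18.6334px
Step 4: 15.1 × 1.234⁴ = 35.0137px
Difference: 35.0137 − 18.6334 = 16.3803px

16.38px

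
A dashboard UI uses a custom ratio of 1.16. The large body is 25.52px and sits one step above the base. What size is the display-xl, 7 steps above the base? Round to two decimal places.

The gap is 7 − (1) = 6 steps, so the factor is 1.16^6.
25.52 × 1.16⁶ = 25.52 × 2.43640 ≈ 62.177

62.18px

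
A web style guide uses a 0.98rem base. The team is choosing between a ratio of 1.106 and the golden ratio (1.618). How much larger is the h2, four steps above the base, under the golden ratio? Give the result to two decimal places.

5.25rem

At 1.106: 0.98 × 1.106⁴ = 1.4664rem
Golden ratio: 0.98 × 1.618⁴ = 6.7165rem
Difference: 6.7165 − 1.4664 = 5.2501rem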